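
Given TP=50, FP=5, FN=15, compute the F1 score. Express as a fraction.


Precision = 50/55 = 10/11. Recall = 50/65 = 10/13. F1 = 2*P*R/(P+R) = 5/6.

5/6


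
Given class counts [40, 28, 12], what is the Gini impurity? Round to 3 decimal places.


Total = 80. Proportions: 40/80, 28/80, 12/80. sum(p_i^2) = 0.3950. Gini = 1 - 0.3950 = 0.6050, which rounds to 0.605.

0.605


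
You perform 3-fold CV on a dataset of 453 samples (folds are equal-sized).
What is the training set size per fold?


Each validation fold has 453/3 = 151 samples. Training set = 453 - 151 = 302.

302


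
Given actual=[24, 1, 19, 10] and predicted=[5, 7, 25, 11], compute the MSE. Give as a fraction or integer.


MSE = (1/4) * ((24-5)^2=361 + (1-7)^2=36 + (19-25)^2=36 + (10-11)^2=1). Sum = 434. MSE = 217/2.

217/2


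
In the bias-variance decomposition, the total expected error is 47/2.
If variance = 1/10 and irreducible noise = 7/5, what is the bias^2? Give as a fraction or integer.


Total error = bias^2 + variance + irreducible noise. So bias^2 = 47/2 - 1/10 - 7/5 = 22.

22


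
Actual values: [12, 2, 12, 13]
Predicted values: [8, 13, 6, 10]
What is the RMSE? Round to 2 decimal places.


MSE = 45.5000. RMSE = sqrt(45.5000) = 6.75.

6.75


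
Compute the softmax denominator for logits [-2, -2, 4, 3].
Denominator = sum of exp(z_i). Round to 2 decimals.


Denom = e^-2=0.1353 + e^-2=0.1353 + e^4=54.5982 + e^3=20.0855. Sum = 74.9543, which rounds to 74.95.

74.95


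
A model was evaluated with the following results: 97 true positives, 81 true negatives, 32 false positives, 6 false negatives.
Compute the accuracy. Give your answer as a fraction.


Accuracy = (TP + TN) / (TP + TN + FP + FN) = (97 + 81) / 216 = 89/108.

89/108


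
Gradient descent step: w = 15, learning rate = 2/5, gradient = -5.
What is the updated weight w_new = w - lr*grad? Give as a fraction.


w_new = 15 - 2/5 * -5 = 15 - -2 = 17.

17


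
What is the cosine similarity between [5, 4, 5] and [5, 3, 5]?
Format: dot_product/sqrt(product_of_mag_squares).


dot = 62. |a|^2 = 66, |b|^2 = 59. cos = 62/sqrt(3894).

62/sqrt(3894)


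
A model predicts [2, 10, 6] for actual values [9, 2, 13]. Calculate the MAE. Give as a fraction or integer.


MAE = (1/3) * (|9-2|=7 + |2-10|=8 + |13-6|=7). Sum = 22. MAE = 22/3.

22/3


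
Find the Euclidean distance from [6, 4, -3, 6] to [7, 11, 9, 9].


d = sqrt(sum of squared differences). (6-7)^2=1, (4-11)^2=49, (-3-9)^2=144, (6-9)^2=9. Sum = 203.

sqrt(203)


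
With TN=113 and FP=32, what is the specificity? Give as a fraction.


Specificity = TN / (TN + FP) = 113 / 145 = 113/145.

113/145


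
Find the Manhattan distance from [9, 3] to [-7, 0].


d = sum of absolute differences: |9--7|=16 + |3-0|=3 = 19.

19


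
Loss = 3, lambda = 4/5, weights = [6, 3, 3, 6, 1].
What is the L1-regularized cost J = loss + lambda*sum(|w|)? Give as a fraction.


L1 norm = sum(|w|) = 19. J = 3 + 4/5 * 19 = 91/5.

91/5


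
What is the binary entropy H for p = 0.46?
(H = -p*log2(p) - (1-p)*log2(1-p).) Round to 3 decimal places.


H = -0.46*log2(0.46) - 0.54*log2(0.54) = 0.995.

0.995


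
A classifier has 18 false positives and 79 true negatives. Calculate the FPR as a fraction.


FPR = FP / (FP + TN) = 18 / 97 = 18/97.

18/97


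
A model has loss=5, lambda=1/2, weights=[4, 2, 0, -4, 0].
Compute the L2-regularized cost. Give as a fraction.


L2 sq norm = sum(w^2) = 36. J = 5 + 1/2 * 36 = 23.

23


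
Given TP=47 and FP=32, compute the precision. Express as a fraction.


Precision = TP / (TP + FP) = 47 / 79 = 47/79.

47/79


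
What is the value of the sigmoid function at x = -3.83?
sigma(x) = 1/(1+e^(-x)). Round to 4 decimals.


sigma(-3.83) = 1/(1+e^(3.83)) = 1/(1+46.062538) = 1/47.062538 = 0.0212.

0.0212


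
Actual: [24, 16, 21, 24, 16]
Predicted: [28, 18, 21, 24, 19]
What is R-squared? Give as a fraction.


Mean(y) = 101/5. SS_res = 29. SS_tot = 324/5. R^2 = 1 - 29/(324/5) = 179/324.

179/324


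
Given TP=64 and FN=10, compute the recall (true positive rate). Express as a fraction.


Recall = TP / (TP + FN) = 64 / 74 = 32/37.

32/37


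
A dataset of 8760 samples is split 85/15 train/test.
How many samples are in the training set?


Test set = 8760 * 15% = 1314. Training set = 8760 - 1314 = 7446.

7446


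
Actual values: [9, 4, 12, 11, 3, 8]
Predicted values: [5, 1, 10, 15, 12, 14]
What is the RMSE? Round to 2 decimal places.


MSE = 27.0000. RMSE = sqrt(27.0000) = 5.20.

5.20


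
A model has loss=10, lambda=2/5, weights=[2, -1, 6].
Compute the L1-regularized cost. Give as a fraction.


L1 norm = sum(|w|) = 9. J = 10 + 2/5 * 9 = 68/5.

68/5


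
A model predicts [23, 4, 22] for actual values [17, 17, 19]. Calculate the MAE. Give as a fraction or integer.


MAE = (1/3) * (|17-23|=6 + |17-4|=13 + |19-22|=3). Sum = 22. MAE = 22/3.

22/3


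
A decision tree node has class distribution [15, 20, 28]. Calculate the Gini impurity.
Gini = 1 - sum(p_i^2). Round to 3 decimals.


Total = 63. Proportions: 15/63, 20/63, 28/63. sum(p_i^2) = 0.3550. Gini = 1 - 0.3550 = 0.6450, which rounds to 0.645.

0.645


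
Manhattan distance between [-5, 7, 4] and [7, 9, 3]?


d = sum of absolute differences: |-5-7|=12 + |7-9|=2 + |4-3|=1 = 15.

15


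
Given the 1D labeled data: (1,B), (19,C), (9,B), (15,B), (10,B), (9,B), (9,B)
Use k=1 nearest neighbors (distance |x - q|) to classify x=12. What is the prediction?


Distances: |1-12|=11, |19-12|=7, |9-12|=3, |15-12|=3, |10-12|=2, |9-12|=3, |9-12|=3. 1 nearest: (10,B). Counts: {'B': 1}. Majority class: B.

B


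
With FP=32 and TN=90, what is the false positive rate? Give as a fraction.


FPR = FP / (FP + TN) = 32 / 122 = 16/61.

16/61


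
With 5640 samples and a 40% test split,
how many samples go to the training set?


Test set = 5640 * 40% = 2256. Training set = 5640 - 2256 = 3384.

3384


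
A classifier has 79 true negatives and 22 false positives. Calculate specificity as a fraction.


Specificity = TN / (TN + FP) = 79 / 101 = 79/101.

79/101


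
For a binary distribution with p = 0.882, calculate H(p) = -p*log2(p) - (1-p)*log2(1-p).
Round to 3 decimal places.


H = -0.882*log2(0.882) - 0.118*log2(0.118) = 0.524.

0.524


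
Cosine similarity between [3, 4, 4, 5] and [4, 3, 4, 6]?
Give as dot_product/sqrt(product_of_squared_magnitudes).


dot = 70. |a|^2 = 66, |b|^2 = 77. cos = 70/sqrt(5082).

70/sqrt(5082)


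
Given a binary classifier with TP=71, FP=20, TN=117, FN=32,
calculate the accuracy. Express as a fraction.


Accuracy = (TP + TN) / (TP + TN + FP + FN) = (71 + 117) / 240 = 47/60.

47/60


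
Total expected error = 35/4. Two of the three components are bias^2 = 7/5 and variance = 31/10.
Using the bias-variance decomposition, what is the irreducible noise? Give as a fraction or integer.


Total error = bias^2 + variance + irreducible noise. So irreducible noise = 35/4 - 7/5 - 31/10 = 17/4.

17/4


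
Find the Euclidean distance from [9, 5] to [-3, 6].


d = sqrt(sum of squared differences). (9--3)^2=144, (5-6)^2=1. Sum = 145.

sqrt(145)


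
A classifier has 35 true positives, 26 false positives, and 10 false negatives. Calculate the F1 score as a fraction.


Precision = 35/61 = 35/61. Recall = 35/45 = 7/9. F1 = 2*P*R/(P+R) = 35/53.

35/53


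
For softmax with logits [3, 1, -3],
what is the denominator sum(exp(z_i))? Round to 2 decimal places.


Denom = e^3=20.0855 + e^1=2.7183 + e^-3=0.0498. Sum = 22.8536, which rounds to 22.85.

22.85


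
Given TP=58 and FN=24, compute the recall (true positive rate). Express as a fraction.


Recall = TP / (TP + FN) = 58 / 82 = 29/41.

29/41


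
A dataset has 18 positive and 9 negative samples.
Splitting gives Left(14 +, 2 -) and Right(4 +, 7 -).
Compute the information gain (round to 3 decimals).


H(parent) = 0.9183. H(left) = 0.5436, H(right) = 0.9457. Weighted = (16/27)*0.5436 + (11/27)*0.9457 = 0.7074. IG = 0.9183 - 0.7074 = 0.2109, which rounds to 0.211.

0.211


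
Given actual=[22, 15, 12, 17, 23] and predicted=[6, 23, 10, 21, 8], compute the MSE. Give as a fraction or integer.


MSE = (1/5) * ((22-6)^2=256 + (15-23)^2=64 + (12-10)^2=4 + (17-21)^2=16 + (23-8)^2=225). Sum = 565. MSE = 113.

113


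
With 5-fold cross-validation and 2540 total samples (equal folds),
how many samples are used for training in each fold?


Each validation fold has 2540/5 = 508 samples. Training set = 2540 - 508 = 2032.

2032


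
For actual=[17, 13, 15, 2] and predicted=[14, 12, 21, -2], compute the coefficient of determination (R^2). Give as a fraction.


Mean(y) = 47/4. SS_res = 62. SS_tot = 539/4. R^2 = 1 - 62/(539/4) = 291/539.

291/539


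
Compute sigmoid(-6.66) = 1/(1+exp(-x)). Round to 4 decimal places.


sigma(-6.66) = 1/(1+e^(6.66)) = 1/(1+780.550937) = 1/781.550937 = 0.0013.

0.0013


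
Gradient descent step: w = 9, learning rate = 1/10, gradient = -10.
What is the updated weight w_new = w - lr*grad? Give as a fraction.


w_new = 9 - 1/10 * -10 = 9 - -1 = 10.

10


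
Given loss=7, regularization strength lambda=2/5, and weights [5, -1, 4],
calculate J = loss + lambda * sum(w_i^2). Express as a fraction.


L2 sq norm = sum(w^2) = 42. J = 7 + 2/5 * 42 = 119/5.

119/5


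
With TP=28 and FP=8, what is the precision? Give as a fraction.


Precision = TP / (TP + FP) = 28 / 36 = 7/9.

7/9


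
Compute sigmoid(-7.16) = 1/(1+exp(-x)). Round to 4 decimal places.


sigma(-7.16) = 1/(1+e^(7.16)) = 1/(1+1286.910933) = 1/1287.910933 = 0.0008.

0.0008


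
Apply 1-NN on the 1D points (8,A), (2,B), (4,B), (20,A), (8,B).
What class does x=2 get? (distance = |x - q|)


Distances: |8-2|=6, |2-2|=0, |4-2|=2, |20-2|=18, |8-2|=6. 1 nearest: (2,B). Counts: {'B': 1}. Majority class: B.

B


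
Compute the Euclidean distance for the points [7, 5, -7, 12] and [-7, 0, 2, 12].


d = sqrt(sum of squared differences). (7--7)^2=196, (5-0)^2=25, (-7-2)^2=81, (12-12)^2=0. Sum = 302.

sqrt(302)


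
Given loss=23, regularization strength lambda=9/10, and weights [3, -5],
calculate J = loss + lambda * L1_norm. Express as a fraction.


L1 norm = sum(|w|) = 8. J = 23 + 9/10 * 8 = 151/5.

151/5


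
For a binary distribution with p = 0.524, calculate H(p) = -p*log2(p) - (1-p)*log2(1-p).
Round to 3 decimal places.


H = -0.524*log2(0.524) - 0.476*log2(0.476) = 0.998.

0.998


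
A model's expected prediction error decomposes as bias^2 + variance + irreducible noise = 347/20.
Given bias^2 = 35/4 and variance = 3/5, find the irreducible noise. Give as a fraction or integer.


Total error = bias^2 + variance + irreducible noise. So irreducible noise = 347/20 - 35/4 - 3/5 = 8.

8


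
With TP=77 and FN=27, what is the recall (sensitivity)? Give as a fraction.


Recall = TP / (TP + FN) = 77 / 104 = 77/104.

77/104


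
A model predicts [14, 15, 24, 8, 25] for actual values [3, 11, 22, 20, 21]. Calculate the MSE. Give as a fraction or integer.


MSE = (1/5) * ((3-14)^2=121 + (11-15)^2=16 + (22-24)^2=4 + (20-8)^2=144 + (21-25)^2=16). Sum = 301. MSE = 301/5.

301/5


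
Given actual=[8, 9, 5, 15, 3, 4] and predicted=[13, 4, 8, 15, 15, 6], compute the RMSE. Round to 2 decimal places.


MSE = 34.5000. RMSE = sqrt(34.5000) = 5.87.

5.87


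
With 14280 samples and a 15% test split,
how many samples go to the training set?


Test set = 14280 * 15% = 2142. Training set = 14280 - 2142 = 12138.

12138


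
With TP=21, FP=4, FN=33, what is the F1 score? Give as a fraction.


Precision = 21/25 = 21/25. Recall = 21/54 = 7/18. F1 = 2*P*R/(P+R) = 42/79.

42/79


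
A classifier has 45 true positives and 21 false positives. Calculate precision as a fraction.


Precision = TP / (TP + FP) = 45 / 66 = 15/22.

15/22


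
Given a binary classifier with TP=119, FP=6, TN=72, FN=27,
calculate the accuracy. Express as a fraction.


Accuracy = (TP + TN) / (TP + TN + FP + FN) = (119 + 72) / 224 = 191/224.

191/224


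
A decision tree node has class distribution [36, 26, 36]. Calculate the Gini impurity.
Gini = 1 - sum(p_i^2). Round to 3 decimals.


Total = 98. Proportions: 36/98, 26/98, 36/98. sum(p_i^2) = 0.3403. Gini = 1 - 0.3403 = 0.6597, which rounds to 0.660.

0.660


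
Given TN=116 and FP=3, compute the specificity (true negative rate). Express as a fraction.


Specificity = TN / (TN + FP) = 116 / 119 = 116/119.

116/119


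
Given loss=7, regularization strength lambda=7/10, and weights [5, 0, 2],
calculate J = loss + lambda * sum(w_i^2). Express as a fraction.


L2 sq norm = sum(w^2) = 29. J = 7 + 7/10 * 29 = 273/10.

273/10


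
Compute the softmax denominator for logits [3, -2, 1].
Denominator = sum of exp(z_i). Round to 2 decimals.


Denom = e^3=20.0855 + e^-2=0.1353 + e^1=2.7183. Sum = 22.9391, which rounds to 22.94.

22.94


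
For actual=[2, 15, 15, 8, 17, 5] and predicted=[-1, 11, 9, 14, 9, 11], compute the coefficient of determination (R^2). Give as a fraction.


Mean(y) = 31/3. SS_res = 197. SS_tot = 574/3. R^2 = 1 - 197/(574/3) = -17/574.

-17/574


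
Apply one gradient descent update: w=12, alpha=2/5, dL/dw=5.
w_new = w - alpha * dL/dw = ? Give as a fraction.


w_new = 12 - 2/5 * 5 = 12 - 2 = 10.

10


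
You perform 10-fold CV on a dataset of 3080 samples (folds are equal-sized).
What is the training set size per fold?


Each validation fold has 3080/10 = 308 samples. Training set = 3080 - 308 = 2772.

2772


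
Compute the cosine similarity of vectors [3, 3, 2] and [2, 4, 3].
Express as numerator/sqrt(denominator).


dot = 24. |a|^2 = 22, |b|^2 = 29. cos = 24/sqrt(638).

24/sqrt(638)


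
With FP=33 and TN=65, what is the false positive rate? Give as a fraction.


FPR = FP / (FP + TN) = 33 / 98 = 33/98.

33/98


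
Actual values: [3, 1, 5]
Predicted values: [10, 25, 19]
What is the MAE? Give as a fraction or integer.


MAE = (1/3) * (|3-10|=7 + |1-25|=24 + |5-19|=14). Sum = 45. MAE = 15.

15


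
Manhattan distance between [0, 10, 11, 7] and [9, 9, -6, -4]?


d = sum of absolute differences: |0-9|=9 + |10-9|=1 + |11--6|=17 + |7--4|=11 = 38.

38


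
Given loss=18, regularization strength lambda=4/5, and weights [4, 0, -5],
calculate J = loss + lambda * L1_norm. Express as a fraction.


L1 norm = sum(|w|) = 9. J = 18 + 4/5 * 9 = 126/5.

126/5


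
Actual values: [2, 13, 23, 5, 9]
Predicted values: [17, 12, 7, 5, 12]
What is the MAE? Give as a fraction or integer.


MAE = (1/5) * (|2-17|=15 + |13-12|=1 + |23-7|=16 + |5-5|=0 + |9-12|=3). Sum = 35. MAE = 7.

7


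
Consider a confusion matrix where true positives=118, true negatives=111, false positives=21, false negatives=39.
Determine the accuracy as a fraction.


Accuracy = (TP + TN) / (TP + TN + FP + FN) = (118 + 111) / 289 = 229/289.

229/289


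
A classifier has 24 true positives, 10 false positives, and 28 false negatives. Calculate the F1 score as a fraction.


Precision = 24/34 = 12/17. Recall = 24/52 = 6/13. F1 = 2*P*R/(P+R) = 24/43.

24/43


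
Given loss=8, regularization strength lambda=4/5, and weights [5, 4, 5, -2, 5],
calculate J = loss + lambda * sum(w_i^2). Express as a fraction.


L2 sq norm = sum(w^2) = 95. J = 8 + 4/5 * 95 = 84.

84


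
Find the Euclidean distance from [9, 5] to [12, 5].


d = sqrt(sum of squared differences). (9-12)^2=9, (5-5)^2=0. Sum = 9.

3


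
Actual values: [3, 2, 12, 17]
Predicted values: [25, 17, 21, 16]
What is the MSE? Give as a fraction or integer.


MSE = (1/4) * ((3-25)^2=484 + (2-17)^2=225 + (12-21)^2=81 + (17-16)^2=1). Sum = 791. MSE = 791/4.

791/4


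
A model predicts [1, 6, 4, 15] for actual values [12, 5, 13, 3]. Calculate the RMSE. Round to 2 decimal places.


MSE = 86.7500. RMSE = sqrt(86.7500) = 9.31.

9.31


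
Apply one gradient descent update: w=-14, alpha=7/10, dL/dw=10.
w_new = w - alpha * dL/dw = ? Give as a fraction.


w_new = -14 - 7/10 * 10 = -14 - 7 = -21.

-21


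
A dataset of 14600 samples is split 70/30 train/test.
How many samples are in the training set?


Test set = 14600 * 30% = 4380. Training set = 14600 - 4380 = 10220.

10220


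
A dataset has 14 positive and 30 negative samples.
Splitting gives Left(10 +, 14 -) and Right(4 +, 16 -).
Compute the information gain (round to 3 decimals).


H(parent) = 0.9024. H(left) = 0.9799, H(right) = 0.7219. Weighted = (24/44)*0.9799 + (20/44)*0.7219 = 0.8626. IG = 0.9024 - 0.8626 = 0.0398, which rounds to 0.040.

0.040


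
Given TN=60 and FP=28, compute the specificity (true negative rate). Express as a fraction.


Specificity = TN / (TN + FP) = 60 / 88 = 15/22.

15/22


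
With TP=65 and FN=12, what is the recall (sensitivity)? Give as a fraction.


Recall = TP / (TP + FN) = 65 / 77 = 65/77.

65/77


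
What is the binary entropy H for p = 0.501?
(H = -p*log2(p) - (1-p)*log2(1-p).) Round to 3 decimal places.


H = -0.501*log2(0.501) - 0.499*log2(0.499) = 1.000.

1.000


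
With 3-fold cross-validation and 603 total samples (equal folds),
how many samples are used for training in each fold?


Each validation fold has 603/3 = 201 samples. Training set = 603 - 201 = 402.

402


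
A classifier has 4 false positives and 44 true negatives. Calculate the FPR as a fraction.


FPR = FP / (FP + TN) = 4 / 48 = 1/12.

1/12


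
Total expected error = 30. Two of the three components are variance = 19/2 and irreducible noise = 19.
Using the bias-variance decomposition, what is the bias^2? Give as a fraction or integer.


Total error = bias^2 + variance + irreducible noise. So bias^2 = 30 - 19/2 - 19 = 3/2.

3/2


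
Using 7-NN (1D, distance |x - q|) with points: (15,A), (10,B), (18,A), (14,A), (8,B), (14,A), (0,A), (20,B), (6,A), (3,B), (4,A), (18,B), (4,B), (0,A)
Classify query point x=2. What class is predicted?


Distances: |15-2|=13, |10-2|=8, |18-2|=16, |14-2|=12, |8-2|=6, |14-2|=12, |0-2|=2, |20-2|=18, |6-2|=4, |3-2|=1, |4-2|=2, |18-2|=16, |4-2|=2, |0-2|=2. 7 nearest: (3,B), (0,A), (4,A), (0,A), (4,B), (6,A), (8,B). Counts: {'B': 3, 'A': 4}. Majority class: A.

A


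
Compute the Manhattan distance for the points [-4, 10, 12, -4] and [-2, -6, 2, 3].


d = sum of absolute differences: |-4--2|=2 + |10--6|=16 + |12-2|=10 + |-4-3|=7 = 35.

35


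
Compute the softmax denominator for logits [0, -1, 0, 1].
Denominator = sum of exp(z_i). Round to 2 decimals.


Denom = e^0=1.0000 + e^-1=0.3679 + e^0=1.0000 + e^1=2.7183. Sum = 5.0862, which rounds to 5.09.

5.09


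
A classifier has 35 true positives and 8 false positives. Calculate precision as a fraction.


Precision = TP / (TP + FP) = 35 / 43 = 35/43.

35/43


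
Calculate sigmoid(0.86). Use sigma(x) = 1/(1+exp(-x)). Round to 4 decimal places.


sigma(0.86) = 1/(1+e^(-0.86)) = 1/(1+0.423162) = 1/1.423162 = 0.7027.

0.7027


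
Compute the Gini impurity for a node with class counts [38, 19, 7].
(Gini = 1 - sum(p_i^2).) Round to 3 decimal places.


Total = 64. Proportions: 38/64, 19/64, 7/64. sum(p_i^2) = 0.4526. Gini = 1 - 0.4526 = 0.5474, which rounds to 0.547.

0.547


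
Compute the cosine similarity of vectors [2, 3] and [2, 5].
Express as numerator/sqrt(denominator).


dot = 19. |a|^2 = 13, |b|^2 = 29. cos = 19/sqrt(377).

19/sqrt(377)


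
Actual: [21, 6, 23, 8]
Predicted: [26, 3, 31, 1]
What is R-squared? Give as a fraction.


Mean(y) = 29/2. SS_res = 147. SS_tot = 229. R^2 = 1 - 147/(229) = 82/229.

82/229


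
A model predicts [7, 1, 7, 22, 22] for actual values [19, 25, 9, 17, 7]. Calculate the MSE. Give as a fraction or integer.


MSE = (1/5) * ((19-7)^2=144 + (25-1)^2=576 + (9-7)^2=4 + (17-22)^2=25 + (7-22)^2=225). Sum = 974. MSE = 974/5.

974/5


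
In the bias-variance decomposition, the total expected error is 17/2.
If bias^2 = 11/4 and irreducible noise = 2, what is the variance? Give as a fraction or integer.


Total error = bias^2 + variance + irreducible noise. So variance = 17/2 - 11/4 - 2 = 15/4.

15/4


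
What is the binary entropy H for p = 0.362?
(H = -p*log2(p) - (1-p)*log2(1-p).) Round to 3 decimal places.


H = -0.362*log2(0.362) - 0.638*log2(0.638) = 0.944.

0.944


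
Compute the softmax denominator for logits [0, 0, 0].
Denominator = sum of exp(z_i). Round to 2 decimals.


Denom = e^0=1.0000 + e^0=1.0000 + e^0=1.0000. Sum = 3.0000, which rounds to 3.00.

3.00


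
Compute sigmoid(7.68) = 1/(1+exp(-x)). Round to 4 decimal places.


sigma(7.68) = 1/(1+e^(-7.68)) = 1/(1+0.000462) = 1/1.000462 = 0.9995.

0.9995


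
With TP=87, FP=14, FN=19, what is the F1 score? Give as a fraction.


Precision = 87/101 = 87/101. Recall = 87/106 = 87/106. F1 = 2*P*R/(P+R) = 58/69.

58/69


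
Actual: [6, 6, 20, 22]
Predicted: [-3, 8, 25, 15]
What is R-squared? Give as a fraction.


Mean(y) = 27/2. SS_res = 159. SS_tot = 227. R^2 = 1 - 159/(227) = 68/227.

68/227


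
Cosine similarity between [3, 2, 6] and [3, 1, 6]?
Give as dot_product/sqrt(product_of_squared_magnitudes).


dot = 47. |a|^2 = 49, |b|^2 = 46. cos = 47/sqrt(2254).

47/sqrt(2254)


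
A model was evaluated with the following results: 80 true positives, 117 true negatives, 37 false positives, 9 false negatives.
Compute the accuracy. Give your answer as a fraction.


Accuracy = (TP + TN) / (TP + TN + FP + FN) = (80 + 117) / 243 = 197/243.

197/243


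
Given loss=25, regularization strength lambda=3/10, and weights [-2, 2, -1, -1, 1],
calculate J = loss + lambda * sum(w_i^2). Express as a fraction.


L2 sq norm = sum(w^2) = 11. J = 25 + 3/10 * 11 = 283/10.

283/10


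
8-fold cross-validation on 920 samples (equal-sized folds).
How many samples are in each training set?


Each validation fold has 920/8 = 115 samples. Training set = 920 - 115 = 805.

805


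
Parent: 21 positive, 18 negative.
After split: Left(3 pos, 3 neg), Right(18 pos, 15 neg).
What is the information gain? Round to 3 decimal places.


H(parent) = 0.9957. H(left) = 1.0000, H(right) = 0.9940. Weighted = (6/39)*1.0000 + (33/39)*0.9940 = 0.9949. IG = 0.9957 - 0.9949 = 0.0008, which rounds to 0.001.

0.001


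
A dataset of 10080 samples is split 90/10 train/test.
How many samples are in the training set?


Test set = 10080 * 10% = 1008. Training set = 10080 - 1008 = 9072.

9072


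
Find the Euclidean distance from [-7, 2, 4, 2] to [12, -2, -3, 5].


d = sqrt(sum of squared differences). (-7-12)^2=361, (2--2)^2=16, (4--3)^2=49, (2-5)^2=9. Sum = 435.

sqrt(435)


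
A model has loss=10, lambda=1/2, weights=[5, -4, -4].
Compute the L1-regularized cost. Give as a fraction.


L1 norm = sum(|w|) = 13. J = 10 + 1/2 * 13 = 33/2.

33/2


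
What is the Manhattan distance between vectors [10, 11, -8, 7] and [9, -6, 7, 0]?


d = sum of absolute differences: |10-9|=1 + |11--6|=17 + |-8-7|=15 + |7-0|=7 = 40.

40


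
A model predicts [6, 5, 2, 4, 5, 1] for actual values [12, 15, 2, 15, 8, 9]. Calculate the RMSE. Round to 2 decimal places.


MSE = 55.0000. RMSE = sqrt(55.0000) = 7.42.

7.42


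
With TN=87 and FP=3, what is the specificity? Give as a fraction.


Specificity = TN / (TN + FP) = 87 / 90 = 29/30.

29/30


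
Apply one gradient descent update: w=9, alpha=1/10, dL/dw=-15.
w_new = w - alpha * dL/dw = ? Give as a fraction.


w_new = 9 - 1/10 * -15 = 9 - -3/2 = 21/2.

21/2


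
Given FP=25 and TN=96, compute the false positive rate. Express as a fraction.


FPR = FP / (FP + TN) = 25 / 121 = 25/121.

25/121


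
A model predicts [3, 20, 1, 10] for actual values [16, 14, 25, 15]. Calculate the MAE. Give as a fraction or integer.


MAE = (1/4) * (|16-3|=13 + |14-20|=6 + |25-1|=24 + |15-10|=5). Sum = 48. MAE = 12.

12


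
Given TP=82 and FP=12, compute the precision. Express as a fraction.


Precision = TP / (TP + FP) = 82 / 94 = 41/47.

41/47


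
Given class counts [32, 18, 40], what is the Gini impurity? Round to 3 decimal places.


Total = 90. Proportions: 32/90, 18/90, 40/90. sum(p_i^2) = 0.3640. Gini = 1 - 0.3640 = 0.6360, which rounds to 0.636.

0.636


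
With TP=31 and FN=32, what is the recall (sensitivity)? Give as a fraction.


Recall = TP / (TP + FN) = 31 / 63 = 31/63.

31/63


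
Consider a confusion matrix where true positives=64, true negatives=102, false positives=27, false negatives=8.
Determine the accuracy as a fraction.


Accuracy = (TP + TN) / (TP + TN + FP + FN) = (64 + 102) / 201 = 166/201.

166/201


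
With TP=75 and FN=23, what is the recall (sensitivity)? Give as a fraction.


Recall = TP / (TP + FN) = 75 / 98 = 75/98.

75/98


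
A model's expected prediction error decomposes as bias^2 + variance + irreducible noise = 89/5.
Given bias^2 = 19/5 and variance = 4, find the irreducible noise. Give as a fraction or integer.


Total error = bias^2 + variance + irreducible noise. So irreducible noise = 89/5 - 19/5 - 4 = 10.

10


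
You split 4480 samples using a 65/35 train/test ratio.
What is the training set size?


Test set = 4480 * 35% = 1568. Training set = 4480 - 1568 = 2912.

2912


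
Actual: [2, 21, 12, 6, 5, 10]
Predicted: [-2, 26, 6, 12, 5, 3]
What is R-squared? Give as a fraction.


Mean(y) = 28/3. SS_res = 162. SS_tot = 682/3. R^2 = 1 - 162/(682/3) = 98/341.

98/341


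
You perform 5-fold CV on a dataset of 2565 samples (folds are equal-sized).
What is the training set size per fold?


Each validation fold has 2565/5 = 513 samples. Training set = 2565 - 513 = 2052.

2052


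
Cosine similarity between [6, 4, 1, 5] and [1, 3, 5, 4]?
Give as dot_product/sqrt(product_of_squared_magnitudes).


dot = 43. |a|^2 = 78, |b|^2 = 51. cos = 43/sqrt(3978).

43/sqrt(3978)


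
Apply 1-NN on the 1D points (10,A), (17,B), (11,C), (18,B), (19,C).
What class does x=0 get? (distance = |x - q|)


Distances: |10-0|=10, |17-0|=17, |11-0|=11, |18-0|=18, |19-0|=19. 1 nearest: (10,A). Counts: {'A': 1}. Majority class: A.

A


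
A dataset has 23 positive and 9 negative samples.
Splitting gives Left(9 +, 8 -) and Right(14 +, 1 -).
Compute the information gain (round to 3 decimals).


H(parent) = 0.8571. H(left) = 0.9975, H(right) = 0.3534. Weighted = (17/32)*0.9975 + (15/32)*0.3534 = 0.6956. IG = 0.8571 - 0.6956 = 0.1615, which rounds to 0.162.

0.162


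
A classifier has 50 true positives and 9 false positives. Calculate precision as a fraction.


Precision = TP / (TP + FP) = 50 / 59 = 50/59.

50/59


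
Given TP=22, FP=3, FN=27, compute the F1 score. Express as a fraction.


Precision = 22/25 = 22/25. Recall = 22/49 = 22/49. F1 = 2*P*R/(P+R) = 22/37.

22/37


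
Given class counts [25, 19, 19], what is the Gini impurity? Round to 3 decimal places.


Total = 63. Proportions: 25/63, 19/63, 19/63. sum(p_i^2) = 0.3394. Gini = 1 - 0.3394 = 0.6606, which rounds to 0.661.

0.661


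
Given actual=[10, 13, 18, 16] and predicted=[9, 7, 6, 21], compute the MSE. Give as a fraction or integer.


MSE = (1/4) * ((10-9)^2=1 + (13-7)^2=36 + (18-6)^2=144 + (16-21)^2=25). Sum = 206. MSE = 103/2.

103/2


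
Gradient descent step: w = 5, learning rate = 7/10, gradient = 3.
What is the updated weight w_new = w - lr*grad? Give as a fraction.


w_new = 5 - 7/10 * 3 = 5 - 21/10 = 29/10.

29/10


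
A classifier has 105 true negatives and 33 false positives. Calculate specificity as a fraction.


Specificity = TN / (TN + FP) = 105 / 138 = 35/46.

35/46


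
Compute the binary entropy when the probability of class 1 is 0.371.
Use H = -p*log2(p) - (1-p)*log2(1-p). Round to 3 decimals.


H = -0.371*log2(0.371) - 0.629*log2(0.629) = 0.951.

0.951


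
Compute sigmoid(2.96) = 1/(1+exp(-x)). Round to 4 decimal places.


sigma(2.96) = 1/(1+e^(-2.96)) = 1/(1+0.051819) = 1/1.051819 = 0.9507.

0.9507


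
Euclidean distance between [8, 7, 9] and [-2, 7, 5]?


d = sqrt(sum of squared differences). (8--2)^2=100, (7-7)^2=0, (9-5)^2=16. Sum = 116.

sqrt(116)


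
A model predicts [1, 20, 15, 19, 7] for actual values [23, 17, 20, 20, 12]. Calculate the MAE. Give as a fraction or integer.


MAE = (1/5) * (|23-1|=22 + |17-20|=3 + |20-15|=5 + |20-19|=1 + |12-7|=5). Sum = 36. MAE = 36/5.

36/5


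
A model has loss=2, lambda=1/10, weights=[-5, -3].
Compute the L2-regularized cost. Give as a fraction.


L2 sq norm = sum(w^2) = 34. J = 2 + 1/10 * 34 = 27/5.

27/5


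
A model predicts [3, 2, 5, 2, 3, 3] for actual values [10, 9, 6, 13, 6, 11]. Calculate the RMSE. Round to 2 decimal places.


MSE = 48.8333. RMSE = sqrt(48.8333) = 6.99.

6.99


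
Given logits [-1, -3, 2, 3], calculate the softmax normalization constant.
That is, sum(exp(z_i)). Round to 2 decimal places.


Denom = e^-1=0.3679 + e^-3=0.0498 + e^2=7.3891 + e^3=20.0855. Sum = 27.8923, which rounds to 27.89.

27.89


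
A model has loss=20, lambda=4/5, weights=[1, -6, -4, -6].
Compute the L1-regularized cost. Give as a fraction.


L1 norm = sum(|w|) = 17. J = 20 + 4/5 * 17 = 168/5.

168/5


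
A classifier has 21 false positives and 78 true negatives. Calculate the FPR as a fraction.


FPR = FP / (FP + TN) = 21 / 99 = 7/33.

7/33


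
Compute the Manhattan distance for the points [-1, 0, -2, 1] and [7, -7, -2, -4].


d = sum of absolute differences: |-1-7|=8 + |0--7|=7 + |-2--2|=0 + |1--4|=5 = 20.

20


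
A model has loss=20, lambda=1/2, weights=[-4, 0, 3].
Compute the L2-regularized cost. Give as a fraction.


L2 sq norm = sum(w^2) = 25. J = 20 + 1/2 * 25 = 65/2.

65/2


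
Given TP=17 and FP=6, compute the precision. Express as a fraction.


Precision = TP / (TP + FP) = 17 / 23 = 17/23.

17/23


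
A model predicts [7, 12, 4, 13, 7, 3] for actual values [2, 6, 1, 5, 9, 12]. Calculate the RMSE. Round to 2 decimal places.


MSE = 36.5000. RMSE = sqrt(36.5000) = 6.04.

6.04


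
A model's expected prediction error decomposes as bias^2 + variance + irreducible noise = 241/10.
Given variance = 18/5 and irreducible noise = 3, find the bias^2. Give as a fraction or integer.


Total error = bias^2 + variance + irreducible noise. So bias^2 = 241/10 - 18/5 - 3 = 35/2.

35/2


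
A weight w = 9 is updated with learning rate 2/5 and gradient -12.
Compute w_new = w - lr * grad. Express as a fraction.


w_new = 9 - 2/5 * -12 = 9 - -24/5 = 69/5.

69/5


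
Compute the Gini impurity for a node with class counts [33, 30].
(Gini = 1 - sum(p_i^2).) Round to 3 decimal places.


Total = 63. Proportions: 33/63, 30/63. sum(p_i^2) = 0.5011. Gini = 1 - 0.5011 = 0.4989, which rounds to 0.499.

0.499


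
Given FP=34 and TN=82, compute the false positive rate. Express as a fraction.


FPR = FP / (FP + TN) = 34 / 116 = 17/58.

17/58


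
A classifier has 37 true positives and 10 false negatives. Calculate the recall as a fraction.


Recall = TP / (TP + FN) = 37 / 47 = 37/47.

37/47


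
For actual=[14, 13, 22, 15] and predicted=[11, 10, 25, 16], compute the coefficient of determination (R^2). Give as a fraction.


Mean(y) = 16. SS_res = 28. SS_tot = 50. R^2 = 1 - 28/(50) = 11/25.

11/25


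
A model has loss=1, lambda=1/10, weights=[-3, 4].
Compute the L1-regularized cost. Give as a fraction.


L1 norm = sum(|w|) = 7. J = 1 + 1/10 * 7 = 17/10.

17/10


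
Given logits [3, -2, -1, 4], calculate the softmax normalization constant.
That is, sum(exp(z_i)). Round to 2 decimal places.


Denom = e^3=20.0855 + e^-2=0.1353 + e^-1=0.3679 + e^4=54.5982. Sum = 75.1869, which rounds to 75.19.

75.19


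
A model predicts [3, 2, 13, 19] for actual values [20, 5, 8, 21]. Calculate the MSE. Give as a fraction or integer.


MSE = (1/4) * ((20-3)^2=289 + (5-2)^2=9 + (8-13)^2=25 + (21-19)^2=4). Sum = 327. MSE = 327/4.

327/4


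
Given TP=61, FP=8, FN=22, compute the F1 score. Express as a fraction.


Precision = 61/69 = 61/69. Recall = 61/83 = 61/83. F1 = 2*P*R/(P+R) = 61/76.

61/76


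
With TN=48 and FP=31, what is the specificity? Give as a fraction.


Specificity = TN / (TN + FP) = 48 / 79 = 48/79.

48/79


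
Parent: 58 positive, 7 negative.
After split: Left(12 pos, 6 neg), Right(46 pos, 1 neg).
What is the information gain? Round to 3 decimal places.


H(parent) = 0.4929. H(left) = 0.9183, H(right) = 0.1485. Weighted = (18/65)*0.9183 + (47/65)*0.1485 = 0.3617. IG = 0.4929 - 0.3617 = 0.1312, which rounds to 0.131.

0.131


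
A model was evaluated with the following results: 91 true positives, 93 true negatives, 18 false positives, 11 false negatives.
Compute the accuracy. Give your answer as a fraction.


Accuracy = (TP + TN) / (TP + TN + FP + FN) = (91 + 93) / 213 = 184/213.

184/213


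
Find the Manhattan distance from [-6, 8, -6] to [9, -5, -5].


d = sum of absolute differences: |-6-9|=15 + |8--5|=13 + |-6--5|=1 = 29.

29


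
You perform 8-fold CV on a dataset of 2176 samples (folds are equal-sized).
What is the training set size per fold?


Each validation fold has 2176/8 = 272 samples. Training set = 2176 - 272 = 1904.

1904


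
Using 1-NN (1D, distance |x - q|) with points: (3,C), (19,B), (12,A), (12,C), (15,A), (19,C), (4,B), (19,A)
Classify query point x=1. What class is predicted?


Distances: |3-1|=2, |19-1|=18, |12-1|=11, |12-1|=11, |15-1|=14, |19-1|=18, |4-1|=3, |19-1|=18. 1 nearest: (3,C). Counts: {'C': 1}. Majority class: C.

C


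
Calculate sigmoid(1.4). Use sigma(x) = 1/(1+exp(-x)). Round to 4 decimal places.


sigma(1.4) = 1/(1+e^(-1.4)) = 1/(1+0.246597) = 1/1.246597 = 0.8022.

0.8022


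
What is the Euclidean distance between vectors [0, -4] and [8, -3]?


d = sqrt(sum of squared differences). (0-8)^2=64, (-4--3)^2=1. Sum = 65.

sqrt(65)


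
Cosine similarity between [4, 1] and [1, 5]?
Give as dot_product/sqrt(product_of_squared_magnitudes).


dot = 9. |a|^2 = 17, |b|^2 = 26. cos = 9/sqrt(442).

9/sqrt(442)


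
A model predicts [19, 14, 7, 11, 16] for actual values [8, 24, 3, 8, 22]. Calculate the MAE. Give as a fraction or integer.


MAE = (1/5) * (|8-19|=11 + |24-14|=10 + |3-7|=4 + |8-11|=3 + |22-16|=6). Sum = 34. MAE = 34/5.

34/5


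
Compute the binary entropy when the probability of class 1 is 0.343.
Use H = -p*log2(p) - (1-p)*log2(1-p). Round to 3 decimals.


H = -0.343*log2(0.343) - 0.657*log2(0.657) = 0.928.

0.928


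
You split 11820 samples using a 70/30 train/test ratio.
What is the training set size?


Test set = 11820 * 30% = 3546. Training set = 11820 - 3546 = 8274.

8274


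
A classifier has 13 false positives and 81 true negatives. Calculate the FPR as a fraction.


FPR = FP / (FP + TN) = 13 / 94 = 13/94.

13/94


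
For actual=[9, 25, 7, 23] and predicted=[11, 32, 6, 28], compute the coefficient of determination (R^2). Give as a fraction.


Mean(y) = 16. SS_res = 79. SS_tot = 260. R^2 = 1 - 79/(260) = 181/260.

181/260


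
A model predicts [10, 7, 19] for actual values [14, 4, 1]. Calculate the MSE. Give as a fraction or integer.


MSE = (1/3) * ((14-10)^2=16 + (4-7)^2=9 + (1-19)^2=324). Sum = 349. MSE = 349/3.

349/3


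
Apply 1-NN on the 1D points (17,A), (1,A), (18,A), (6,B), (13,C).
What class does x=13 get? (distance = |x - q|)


Distances: |17-13|=4, |1-13|=12, |18-13|=5, |6-13|=7, |13-13|=0. 1 nearest: (13,C). Counts: {'C': 1}. Majority class: C.

C


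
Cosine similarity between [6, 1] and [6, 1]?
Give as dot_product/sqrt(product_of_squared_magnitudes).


dot = 37. |a|^2 = 37, |b|^2 = 37. cos = 37/sqrt(1369).

37/sqrt(1369)


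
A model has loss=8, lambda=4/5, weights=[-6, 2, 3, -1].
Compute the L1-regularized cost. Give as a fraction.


L1 norm = sum(|w|) = 12. J = 8 + 4/5 * 12 = 88/5.

88/5


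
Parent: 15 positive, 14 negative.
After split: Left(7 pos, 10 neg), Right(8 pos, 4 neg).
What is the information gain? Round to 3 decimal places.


H(parent) = 0.9991. H(left) = 0.9774, H(right) = 0.9183. Weighted = (17/29)*0.9774 + (12/29)*0.9183 = 0.9529. IG = 0.9991 - 0.9529 = 0.0462, which rounds to 0.046.

0.046


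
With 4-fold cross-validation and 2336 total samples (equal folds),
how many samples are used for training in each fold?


Each validation fold has 2336/4 = 584 samples. Training set = 2336 - 584 = 1752.

1752


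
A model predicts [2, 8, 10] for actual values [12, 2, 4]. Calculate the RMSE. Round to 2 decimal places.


MSE = 57.3333. RMSE = sqrt(57.3333) = 7.57.

7.57


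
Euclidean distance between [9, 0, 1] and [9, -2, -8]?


d = sqrt(sum of squared differences). (9-9)^2=0, (0--2)^2=4, (1--8)^2=81. Sum = 85.

sqrt(85)


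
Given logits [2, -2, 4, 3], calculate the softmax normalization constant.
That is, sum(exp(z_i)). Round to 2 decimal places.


Denom = e^2=7.3891 + e^-2=0.1353 + e^4=54.5982 + e^3=20.0855. Sum = 82.2081, which rounds to 82.21.

82.21


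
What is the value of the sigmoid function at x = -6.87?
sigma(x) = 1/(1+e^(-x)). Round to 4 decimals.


sigma(-6.87) = 1/(1+e^(6.87)) = 1/(1+962.948566) = 1/963.948566 = 0.0010.

0.0010


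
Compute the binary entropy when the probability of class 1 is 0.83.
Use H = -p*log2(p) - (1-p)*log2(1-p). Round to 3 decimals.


H = -0.83*log2(0.83) - 0.17*log2(0.17) = 0.658.

0.658


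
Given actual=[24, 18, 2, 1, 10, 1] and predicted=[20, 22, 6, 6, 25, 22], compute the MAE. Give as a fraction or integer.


MAE = (1/6) * (|24-20|=4 + |18-22|=4 + |2-6|=4 + |1-6|=5 + |10-25|=15 + |1-22|=21). Sum = 53. MAE = 53/6.

53/6


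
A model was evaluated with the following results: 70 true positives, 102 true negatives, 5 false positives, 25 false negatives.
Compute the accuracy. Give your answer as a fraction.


Accuracy = (TP + TN) / (TP + TN + FP + FN) = (70 + 102) / 202 = 86/101.

86/101


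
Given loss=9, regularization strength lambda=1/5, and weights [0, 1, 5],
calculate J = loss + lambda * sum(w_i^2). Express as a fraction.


L2 sq norm = sum(w^2) = 26. J = 9 + 1/5 * 26 = 71/5.

71/5


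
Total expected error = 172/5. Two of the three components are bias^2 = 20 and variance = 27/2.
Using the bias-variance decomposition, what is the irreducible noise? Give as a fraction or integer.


Total error = bias^2 + variance + irreducible noise. So irreducible noise = 172/5 - 20 - 27/2 = 9/10.

9/10


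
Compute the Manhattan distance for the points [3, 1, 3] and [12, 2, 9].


d = sum of absolute differences: |3-12|=9 + |1-2|=1 + |3-9|=6 = 16.

16


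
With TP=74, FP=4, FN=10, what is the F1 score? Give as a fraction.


Precision = 74/78 = 37/39. Recall = 74/84 = 37/42. F1 = 2*P*R/(P+R) = 74/81.

74/81


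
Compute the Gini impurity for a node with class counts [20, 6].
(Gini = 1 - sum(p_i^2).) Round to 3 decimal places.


Total = 26. Proportions: 20/26, 6/26. sum(p_i^2) = 0.6450. Gini = 1 - 0.6450 = 0.3550, which rounds to 0.355.

0.355


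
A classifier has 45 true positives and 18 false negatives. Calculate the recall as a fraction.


Recall = TP / (TP + FN) = 45 / 63 = 5/7.

5/7


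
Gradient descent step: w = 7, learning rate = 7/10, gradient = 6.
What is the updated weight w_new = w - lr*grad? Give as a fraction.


w_new = 7 - 7/10 * 6 = 7 - 21/5 = 14/5.

14/5


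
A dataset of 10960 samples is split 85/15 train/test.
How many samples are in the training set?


Test set = 10960 * 15% = 1644. Training set = 10960 - 1644 = 9316.

9316


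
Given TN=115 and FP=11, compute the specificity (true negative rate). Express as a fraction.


Specificity = TN / (TN + FP) = 115 / 126 = 115/126.

115/126


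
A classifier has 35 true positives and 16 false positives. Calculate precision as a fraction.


Precision = TP / (TP + FP) = 35 / 51 = 35/51.

35/51
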